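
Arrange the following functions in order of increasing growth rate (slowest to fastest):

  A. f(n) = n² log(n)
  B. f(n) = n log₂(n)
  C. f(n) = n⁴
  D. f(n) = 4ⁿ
B < A < C < D

Comparing growth rates:
B = n log₂(n) is O(n log n)
A = n² log(n) is O(n² log n)
C = n⁴ is O(n⁴)
D = 4ⁿ is O(4ⁿ)

Therefore, the order from slowest to fastest is: B < A < C < D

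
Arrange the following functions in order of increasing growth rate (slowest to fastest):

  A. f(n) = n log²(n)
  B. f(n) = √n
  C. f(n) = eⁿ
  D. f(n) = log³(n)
D < B < A < C

Comparing growth rates:
D = log³(n) is O(log³ n)
B = √n is O(√n)
A = n log²(n) is O(n log² n)
C = eⁿ is O(eⁿ)

Therefore, the order from slowest to fastest is: D < B < A < C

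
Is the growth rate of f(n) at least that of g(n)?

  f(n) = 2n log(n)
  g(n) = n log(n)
True

f(n) = 2n log(n) and g(n) = n log(n) are both O(n log n).
Big-Ω permits equal growth rates (f ≥ c·g for some c > 0), so f(n) = Ω(g(n)) is true.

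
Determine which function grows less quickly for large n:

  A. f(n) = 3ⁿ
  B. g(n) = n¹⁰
B

f(n) = 3ⁿ is O(3ⁿ), while g(n) = n¹⁰ is O(n¹⁰).
Since O(n¹⁰) grows slower than O(3ⁿ), g(n) is dominated.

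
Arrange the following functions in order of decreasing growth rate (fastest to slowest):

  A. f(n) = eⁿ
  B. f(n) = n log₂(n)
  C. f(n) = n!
C > A > B

Comparing growth rates:
C = n! is O(n!)
A = eⁿ is O(eⁿ)
B = n log₂(n) is O(n log n)

Therefore, the order from fastest to slowest is: C > A > B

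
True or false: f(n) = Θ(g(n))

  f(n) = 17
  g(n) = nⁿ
False

f(n) = 17 is O(1), and g(n) = nⁿ is O(nⁿ).
Since they have different growth rates, f(n) = Θ(g(n)) is false.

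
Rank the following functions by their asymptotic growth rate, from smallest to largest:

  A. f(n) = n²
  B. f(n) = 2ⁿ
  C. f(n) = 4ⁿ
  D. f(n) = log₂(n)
D < A < B < C

Comparing growth rates:
D = log₂(n) is O(log n)
A = n² is O(n²)
B = 2ⁿ is O(2ⁿ)
C = 4ⁿ is O(4ⁿ)

Therefore, the order from slowest to fastest is: D < A < B < C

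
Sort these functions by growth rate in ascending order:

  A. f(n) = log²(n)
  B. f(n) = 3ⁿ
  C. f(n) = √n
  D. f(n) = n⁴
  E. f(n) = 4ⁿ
A < C < D < B < E

Comparing growth rates:
A = log²(n) is O(log² n)
C = √n is O(√n)
D = n⁴ is O(n⁴)
B = 3ⁿ is O(3ⁿ)
E = 4ⁿ is O(4ⁿ)

Therefore, the order from slowest to fastest is: A < C < D < B < E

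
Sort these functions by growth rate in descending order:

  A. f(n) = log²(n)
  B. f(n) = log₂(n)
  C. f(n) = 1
A > B > C

Comparing growth rates:
A = log²(n) is O(log² n)
B = log₂(n) is O(log n)
C = 1 is O(1)

Therefore, the order from fastest to slowest is: A > B > C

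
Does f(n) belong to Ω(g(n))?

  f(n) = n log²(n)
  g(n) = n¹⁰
False

f(n) = n log²(n) is O(n log² n), and g(n) = n¹⁰ is O(n¹⁰).
Since O(n log² n) grows slower than O(n¹⁰), f(n) = Ω(g(n)) is false.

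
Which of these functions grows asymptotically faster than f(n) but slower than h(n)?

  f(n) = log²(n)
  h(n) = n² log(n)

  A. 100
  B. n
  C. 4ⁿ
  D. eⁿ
B

We need g(n) with log²(n) = o(g(n)) and g(n) = o(n² log(n)), i.e. O(log² n) ≺ g ≺ O(n² log n).
Check each option:
  A. 100 — O(1) does not grow strictly faster than f(n)
  B. n — O(n) is strictly between O(log² n) and O(n² log n) ✓
  C. 4ⁿ — O(4ⁿ) does not grow strictly slower than h(n)
  D. eⁿ — O(eⁿ) does not grow strictly slower than h(n)

Only option B (n) lies strictly between.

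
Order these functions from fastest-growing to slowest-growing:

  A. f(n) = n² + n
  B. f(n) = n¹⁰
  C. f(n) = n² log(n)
B > C > A

Comparing growth rates:
B = n¹⁰ is O(n¹⁰)
C = n² log(n) is O(n² log n)
A = n² + n is O(n²)

Therefore, the order from fastest to slowest is: B > C > A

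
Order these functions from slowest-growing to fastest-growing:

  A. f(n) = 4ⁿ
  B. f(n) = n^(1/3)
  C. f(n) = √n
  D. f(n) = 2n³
B < C < D < A

Comparing growth rates:
B = n^(1/3) is O(n^(1/3))
C = √n is O(√n)
D = 2n³ is O(n³)
A = 4ⁿ is O(4ⁿ)

Therefore, the order from slowest to fastest is: B < C < D < A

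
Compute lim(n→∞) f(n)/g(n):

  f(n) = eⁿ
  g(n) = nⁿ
0

Since eⁿ (O(eⁿ)) grows slower than nⁿ (O(nⁿ)),
the ratio f(n)/g(n) → 0 as n → ∞.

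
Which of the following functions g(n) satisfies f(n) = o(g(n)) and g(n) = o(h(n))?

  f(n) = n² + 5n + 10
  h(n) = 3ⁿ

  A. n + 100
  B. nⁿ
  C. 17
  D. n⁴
D

We need g(n) with n² + 5n + 10 = o(g(n)) and g(n) = o(3ⁿ), i.e. O(n²) ≺ g ≺ O(3ⁿ).
Check each option:
  A. n + 100 — O(n) does not grow strictly faster than f(n)
  B. nⁿ — O(nⁿ) does not grow strictly slower than h(n)
  C. 17 — O(1) does not grow strictly faster than f(n)
  D. n⁴ — O(n⁴) is strictly between O(n²) and O(3ⁿ) ✓

Only option D (n⁴) lies strictly between.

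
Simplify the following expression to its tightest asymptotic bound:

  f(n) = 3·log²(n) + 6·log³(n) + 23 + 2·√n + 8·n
Θ(n)

Order the terms by growth rate: 23 ≺ 3·log²(n) ≺ 6·log³(n) ≺ 2·√n ≺ 8·n.
The fastest-growing term 8·n dominates as n → ∞; dropping its constant factor gives Θ(n).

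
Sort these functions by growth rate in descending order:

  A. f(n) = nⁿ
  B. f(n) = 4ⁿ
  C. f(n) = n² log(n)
A > B > C

Comparing growth rates:
A = nⁿ is O(nⁿ)
B = 4ⁿ is O(4ⁿ)
C = n² log(n) is O(n² log n)

Therefore, the order from fastest to slowest is: A > B > C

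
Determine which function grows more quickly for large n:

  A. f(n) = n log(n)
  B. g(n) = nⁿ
B

f(n) = n log(n) is O(n log n), while g(n) = nⁿ is O(nⁿ).
Since O(nⁿ) grows faster than O(n log n), g(n) dominates.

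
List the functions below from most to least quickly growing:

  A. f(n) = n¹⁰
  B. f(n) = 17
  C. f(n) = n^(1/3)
A > C > B

Comparing growth rates:
A = n¹⁰ is O(n¹⁰)
C = n^(1/3) is O(n^(1/3))
B = 17 is O(1)

Therefore, the order from fastest to slowest is: A > C > B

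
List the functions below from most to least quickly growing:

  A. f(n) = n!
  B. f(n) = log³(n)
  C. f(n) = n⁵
A > C > B

Comparing growth rates:
A = n! is O(n!)
C = n⁵ is O(n⁵)
B = log³(n) is O(log³ n)

Therefore, the order from fastest to slowest is: A > C > B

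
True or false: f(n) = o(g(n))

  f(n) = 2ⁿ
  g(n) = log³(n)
False

f(n) = 2ⁿ is O(2ⁿ), and g(n) = log³(n) is O(log³ n).
Since O(2ⁿ) grows faster than or equal to O(log³ n), f(n) = o(g(n)) is false.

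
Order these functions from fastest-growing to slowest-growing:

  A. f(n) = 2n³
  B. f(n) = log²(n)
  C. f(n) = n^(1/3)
A > C > B

Comparing growth rates:
A = 2n³ is O(n³)
C = n^(1/3) is O(n^(1/3))
B = log²(n) is O(log² n)

Therefore, the order from fastest to slowest is: A > C > B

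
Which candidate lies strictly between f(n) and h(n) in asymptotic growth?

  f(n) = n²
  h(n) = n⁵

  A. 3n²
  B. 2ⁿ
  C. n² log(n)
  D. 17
C

We need g(n) with n² = o(g(n)) and g(n) = o(n⁵), i.e. O(n²) ≺ g ≺ O(n⁵).
Check each option:
  A. 3n² — O(n²) does not grow strictly faster than f(n)
  B. 2ⁿ — O(2ⁿ) does not grow strictly slower than h(n)
  C. n² log(n) — O(n² log n) is strictly between O(n²) and O(n⁵) ✓
  D. 17 — O(1) does not grow strictly faster than f(n)

Only option C (n² log(n)) lies strictly between.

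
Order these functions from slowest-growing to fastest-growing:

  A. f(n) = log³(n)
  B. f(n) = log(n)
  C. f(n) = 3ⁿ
B < A < C

Comparing growth rates:
B = log(n) is O(log n)
A = log³(n) is O(log³ n)
C = 3ⁿ is O(3ⁿ)

Therefore, the order from slowest to fastest is: B < A < C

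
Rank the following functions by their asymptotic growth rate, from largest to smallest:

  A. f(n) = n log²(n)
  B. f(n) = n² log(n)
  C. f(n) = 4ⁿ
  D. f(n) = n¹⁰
C > D > B > A

Comparing growth rates:
C = 4ⁿ is O(4ⁿ)
D = n¹⁰ is O(n¹⁰)
B = n² log(n) is O(n² log n)
A = n log²(n) is O(n log² n)

Therefore, the order from fastest to slowest is: C > D > B > A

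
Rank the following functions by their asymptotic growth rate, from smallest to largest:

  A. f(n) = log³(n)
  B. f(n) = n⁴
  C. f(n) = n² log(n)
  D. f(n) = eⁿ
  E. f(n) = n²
A < E < C < B < D

Comparing growth rates:
A = log³(n) is O(log³ n)
E = n² is O(n²)
C = n² log(n) is O(n² log n)
B = n⁴ is O(n⁴)
D = eⁿ is O(eⁿ)

Therefore, the order from slowest to fastest is: A < E < C < B < D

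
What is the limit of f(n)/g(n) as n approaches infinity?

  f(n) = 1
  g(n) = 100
1/100

Since 1 and 100 have the same growth rate (O(1)),
the ratio converges to a constant: 1/100.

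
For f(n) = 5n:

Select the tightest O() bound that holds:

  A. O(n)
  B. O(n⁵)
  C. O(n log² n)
A

f(n) = 5n is O(n).
All listed options are valid Big-O bounds (upper bounds),
but O(n) is the tightest (smallest valid bound).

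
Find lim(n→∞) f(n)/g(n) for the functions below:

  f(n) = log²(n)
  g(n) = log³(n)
0

Since log²(n) (O(log² n)) grows slower than log³(n) (O(log³ n)),
the ratio f(n)/g(n) → 0 as n → ∞.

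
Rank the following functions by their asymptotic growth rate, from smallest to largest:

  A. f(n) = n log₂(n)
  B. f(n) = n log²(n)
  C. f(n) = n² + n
A < B < C

Comparing growth rates:
A = n log₂(n) is O(n log n)
B = n log²(n) is O(n log² n)
C = n² + n is O(n²)

Therefore, the order from slowest to fastest is: A < B < C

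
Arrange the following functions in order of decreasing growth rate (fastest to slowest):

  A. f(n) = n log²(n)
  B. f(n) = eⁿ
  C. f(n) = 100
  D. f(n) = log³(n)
B > A > D > C

Comparing growth rates:
B = eⁿ is O(eⁿ)
A = n log²(n) is O(n log² n)
D = log³(n) is O(log³ n)
C = 100 is O(1)

Therefore, the order from fastest to slowest is: B > A > D > C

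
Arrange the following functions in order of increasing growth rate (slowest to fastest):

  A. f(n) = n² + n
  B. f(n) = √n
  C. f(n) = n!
B < A < C

Comparing growth rates:
B = √n is O(√n)
A = n² + n is O(n²)
C = n! is O(n!)

Therefore, the order from slowest to fastest is: B < A < C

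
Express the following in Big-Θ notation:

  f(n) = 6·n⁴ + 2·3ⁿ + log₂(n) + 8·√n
Θ(3ⁿ)

Order the terms by growth rate: log₂(n) ≺ 8·√n ≺ 6·n⁴ ≺ 2·3ⁿ.
The fastest-growing term 2·3ⁿ dominates as n → ∞; dropping its constant factor gives Θ(3ⁿ).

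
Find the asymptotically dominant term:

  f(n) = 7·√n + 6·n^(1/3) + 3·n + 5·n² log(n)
5·n² log(n)

Looking at each term:
  - 7·√n is O(√n)
  - 6·n^(1/3) is O(n^(1/3))
  - 3·n is O(n)
  - 5·n² log(n) is O(n² log n)

The term 5·n² log(n) (O(n² log n)) grows fastest and dominates all others.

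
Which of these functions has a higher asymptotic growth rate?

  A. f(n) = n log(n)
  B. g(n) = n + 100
A

f(n) = n log(n) is O(n log n), while g(n) = n + 100 is O(n).
Since O(n log n) grows faster than O(n), f(n) dominates.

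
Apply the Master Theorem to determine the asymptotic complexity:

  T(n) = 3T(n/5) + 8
Θ(n^log₅(3))

Master Theorem: a = 3, b = 5, f(n) = 8.
Compute the critical exponent d = log₅(3) = 0.683.
Compare f(n) = Θ(1) against n^d:
  k = 0 < d = 0.683, so f(n) = O(n^(d-ε)) — Case 1.
  The recursion cost dominates: T(n) = Θ(n^d) = Θ(n^log₅(3)).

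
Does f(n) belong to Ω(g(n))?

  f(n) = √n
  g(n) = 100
True

f(n) = √n is O(√n), and g(n) = 100 is O(1).
Since O(√n) grows at least as fast as O(1), f(n) = Ω(g(n)) is true.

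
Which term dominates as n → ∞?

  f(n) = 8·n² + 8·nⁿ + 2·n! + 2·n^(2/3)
8·nⁿ

Looking at each term:
  - 8·n² is O(n²)
  - 8·nⁿ is O(nⁿ)
  - 2·n! is O(n!)
  - 2·n^(2/3) is O(n^(2/3))

The term 8·nⁿ (O(nⁿ)) grows fastest and dominates all others.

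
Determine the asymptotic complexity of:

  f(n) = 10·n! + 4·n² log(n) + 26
O(n!)

The dominant term in 10·n! + 4·n² log(n) + 26 is 10·n!, which is Θ(n!).
Lower-order terms (4·n² log(n), 26) are asymptotically negligible.
Constants are absorbed, so the tightest bound is O(n!).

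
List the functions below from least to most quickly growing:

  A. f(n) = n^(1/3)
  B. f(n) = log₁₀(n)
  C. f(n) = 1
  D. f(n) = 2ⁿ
C < B < A < D

Comparing growth rates:
C = 1 is O(1)
B = log₁₀(n) is O(log n)
A = n^(1/3) is O(n^(1/3))
D = 2ⁿ is O(2ⁿ)

Therefore, the order from slowest to fastest is: C < B < A < D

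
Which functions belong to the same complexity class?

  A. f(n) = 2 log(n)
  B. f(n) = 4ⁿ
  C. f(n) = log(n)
A and C

Examining each function:
  A. 2 log(n) is O(log n)
  B. 4ⁿ is O(4ⁿ)
  C. log(n) is O(log n)

Functions A and C both have the same complexity class.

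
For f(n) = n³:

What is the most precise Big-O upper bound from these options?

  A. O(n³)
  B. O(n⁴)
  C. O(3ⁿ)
A

f(n) = n³ is O(n³).
All listed options are valid Big-O bounds (upper bounds),
but O(n³) is the tightest (smallest valid bound).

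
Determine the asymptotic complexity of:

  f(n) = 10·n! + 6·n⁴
O(n!)

The dominant term in 10·n! + 6·n⁴ is 10·n!, which is Θ(n!).
Lower-order terms (6·n⁴) are asymptotically negligible.
Constants are absorbed, so the tightest bound is O(n!).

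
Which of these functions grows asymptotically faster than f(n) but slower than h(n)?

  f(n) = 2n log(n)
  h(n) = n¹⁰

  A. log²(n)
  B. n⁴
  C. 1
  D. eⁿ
B

We need g(n) with 2n log(n) = o(g(n)) and g(n) = o(n¹⁰), i.e. O(n log n) ≺ g ≺ O(n¹⁰).
Check each option:
  A. log²(n) — O(log² n) does not grow strictly faster than f(n)
  B. n⁴ — O(n⁴) is strictly between O(n log n) and O(n¹⁰) ✓
  C. 1 — O(1) does not grow strictly faster than f(n)
  D. eⁿ — O(eⁿ) does not grow strictly slower than h(n)

Only option B (n⁴) lies strictly between.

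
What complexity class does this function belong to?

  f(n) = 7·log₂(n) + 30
O(log n)

The dominant term in 7·log₂(n) + 30 is 7·log₂(n), which is Θ(log n).
Lower-order terms (30) are asymptotically negligible.
Constants are absorbed, so the tightest bound is O(log n).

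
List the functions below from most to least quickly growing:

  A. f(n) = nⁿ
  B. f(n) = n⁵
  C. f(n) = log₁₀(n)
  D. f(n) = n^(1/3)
A > B > D > C

Comparing growth rates:
A = nⁿ is O(nⁿ)
B = n⁵ is O(n⁵)
D = n^(1/3) is O(n^(1/3))
C = log₁₀(n) is O(log n)

Therefore, the order from fastest to slowest is: A > B > D > C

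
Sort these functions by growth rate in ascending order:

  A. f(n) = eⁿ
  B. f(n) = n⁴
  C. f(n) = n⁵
B < C < A

Comparing growth rates:
B = n⁴ is O(n⁴)
C = n⁵ is O(n⁵)
A = eⁿ is O(eⁿ)

Therefore, the order from slowest to fastest is: B < C < A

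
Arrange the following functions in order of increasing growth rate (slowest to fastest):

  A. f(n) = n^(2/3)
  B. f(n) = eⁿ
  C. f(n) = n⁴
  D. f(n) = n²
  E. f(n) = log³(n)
E < A < D < C < B

Comparing growth rates:
E = log³(n) is O(log³ n)
A = n^(2/3) is O(n^(2/3))
D = n² is O(n²)
C = n⁴ is O(n⁴)
B = eⁿ is O(eⁿ)

Therefore, the order from slowest to fastest is: E < A < D < C < B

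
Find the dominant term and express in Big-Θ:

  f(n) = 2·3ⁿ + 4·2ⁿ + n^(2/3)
Θ(3ⁿ)

Order the terms by growth rate: n^(2/3) ≺ 4·2ⁿ ≺ 2·3ⁿ.
The fastest-growing term 2·3ⁿ dominates as n → ∞; dropping its constant factor gives Θ(3ⁿ).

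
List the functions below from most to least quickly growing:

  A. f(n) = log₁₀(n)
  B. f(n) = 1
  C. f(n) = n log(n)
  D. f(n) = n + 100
C > D > A > B

Comparing growth rates:
C = n log(n) is O(n log n)
D = n + 100 is O(n)
A = log₁₀(n) is O(log n)
B = 1 is O(1)

Therefore, the order from fastest to slowest is: C > D > A > B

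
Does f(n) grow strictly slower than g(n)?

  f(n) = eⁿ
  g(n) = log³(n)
False

f(n) = eⁿ is O(eⁿ), and g(n) = log³(n) is O(log³ n).
Since O(eⁿ) grows faster than or equal to O(log³ n), f(n) = o(g(n)) is false.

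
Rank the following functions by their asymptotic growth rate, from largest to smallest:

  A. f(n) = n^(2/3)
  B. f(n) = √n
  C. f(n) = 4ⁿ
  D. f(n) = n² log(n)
C > D > A > B

Comparing growth rates:
C = 4ⁿ is O(4ⁿ)
D = n² log(n) is O(n² log n)
A = n^(2/3) is O(n^(2/3))
B = √n is O(√n)

Therefore, the order from fastest to slowest is: C > D > A > B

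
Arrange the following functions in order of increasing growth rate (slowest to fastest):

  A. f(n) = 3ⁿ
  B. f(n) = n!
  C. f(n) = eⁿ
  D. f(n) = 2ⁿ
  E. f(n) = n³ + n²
E < D < C < A < B

Comparing growth rates:
E = n³ + n² is O(n³)
D = 2ⁿ is O(2ⁿ)
C = eⁿ is O(eⁿ)
A = 3ⁿ is O(3ⁿ)
B = n! is O(n!)

Therefore, the order from slowest to fastest is: E < D < C < A < B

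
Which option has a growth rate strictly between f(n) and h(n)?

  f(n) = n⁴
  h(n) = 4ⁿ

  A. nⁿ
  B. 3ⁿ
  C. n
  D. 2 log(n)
B

We need g(n) with n⁴ = o(g(n)) and g(n) = o(4ⁿ), i.e. O(n⁴) ≺ g ≺ O(4ⁿ).
Check each option:
  A. nⁿ — O(nⁿ) does not grow strictly slower than h(n)
  B. 3ⁿ — O(3ⁿ) is strictly between O(n⁴) and O(4ⁿ) ✓
  C. n — O(n) does not grow strictly faster than f(n)
  D. 2 log(n) — O(log n) does not grow strictly faster than f(n)

Only option B (3ⁿ) lies strictly between.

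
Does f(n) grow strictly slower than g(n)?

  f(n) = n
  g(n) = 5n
False

f(n) = n is O(n), and g(n) = 5n is O(n).
Since they have the same growth rate, f(n) = o(g(n)) is false.
(f = o(g) requires f to grow strictly slower, not equal.)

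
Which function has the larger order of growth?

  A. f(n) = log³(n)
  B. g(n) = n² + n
B

f(n) = log³(n) is O(log³ n), while g(n) = n² + n is O(n²).
Since O(n²) grows faster than O(log³ n), g(n) dominates.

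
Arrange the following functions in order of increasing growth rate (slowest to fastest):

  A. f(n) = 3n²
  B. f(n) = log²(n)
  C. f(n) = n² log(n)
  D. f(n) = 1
D < B < A < C

Comparing growth rates:
D = 1 is O(1)
B = log²(n) is O(log² n)
A = 3n² is O(n²)
C = n² log(n) is O(n² log n)

Therefore, the order from slowest to fastest is: D < B < A < C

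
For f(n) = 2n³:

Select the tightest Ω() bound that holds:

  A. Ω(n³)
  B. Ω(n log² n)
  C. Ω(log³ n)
A

f(n) = 2n³ is Ω(n³).
All listed options are valid Big-Ω bounds (lower bounds),
but Ω(n³) is the tightest (largest valid bound).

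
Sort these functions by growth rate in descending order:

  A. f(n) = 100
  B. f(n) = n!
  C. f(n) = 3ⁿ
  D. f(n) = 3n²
B > C > D > A

Comparing growth rates:
B = n! is O(n!)
C = 3ⁿ is O(3ⁿ)
D = 3n² is O(n²)
A = 100 is O(1)

Therefore, the order from fastest to slowest is: B > C > D > A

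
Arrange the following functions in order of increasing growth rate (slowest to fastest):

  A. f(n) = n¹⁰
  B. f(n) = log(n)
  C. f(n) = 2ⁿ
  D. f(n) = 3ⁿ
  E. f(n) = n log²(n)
B < E < A < C < D

Comparing growth rates:
B = log(n) is O(log n)
E = n log²(n) is O(n log² n)
A = n¹⁰ is O(n¹⁰)
C = 2ⁿ is O(2ⁿ)
D = 3ⁿ is O(3ⁿ)

Therefore, the order from slowest to fastest is: B < E < A < C < D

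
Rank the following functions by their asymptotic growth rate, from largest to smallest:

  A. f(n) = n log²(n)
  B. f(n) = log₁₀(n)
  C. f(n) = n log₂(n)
A > C > B

Comparing growth rates:
A = n log²(n) is O(n log² n)
C = n log₂(n) is O(n log n)
B = log₁₀(n) is O(log n)

Therefore, the order from fastest to slowest is: A > C > B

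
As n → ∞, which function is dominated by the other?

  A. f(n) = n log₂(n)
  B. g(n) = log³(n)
B

f(n) = n log₂(n) is O(n log n), while g(n) = log³(n) is O(log³ n).
Since O(log³ n) grows slower than O(n log n), g(n) is dominated.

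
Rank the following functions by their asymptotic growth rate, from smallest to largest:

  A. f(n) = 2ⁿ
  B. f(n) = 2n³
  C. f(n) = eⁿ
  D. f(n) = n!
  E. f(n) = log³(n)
E < B < A < C < D

Comparing growth rates:
E = log³(n) is O(log³ n)
B = 2n³ is O(n³)
A = 2ⁿ is O(2ⁿ)
C = eⁿ is O(eⁿ)
D = n! is O(n!)

Therefore, the order from slowest to fastest is: E < B < A < C < D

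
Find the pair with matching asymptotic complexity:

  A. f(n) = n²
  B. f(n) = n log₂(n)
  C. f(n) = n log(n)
B and C

Examining each function:
  A. n² is O(n²)
  B. n log₂(n) is O(n log n)
  C. n log(n) is O(n log n)

Functions B and C both have the same complexity class.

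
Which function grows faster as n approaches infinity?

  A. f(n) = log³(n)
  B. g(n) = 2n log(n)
B

f(n) = log³(n) is O(log³ n), while g(n) = 2n log(n) is O(n log n).
Since O(n log n) grows faster than O(log³ n), g(n) dominates.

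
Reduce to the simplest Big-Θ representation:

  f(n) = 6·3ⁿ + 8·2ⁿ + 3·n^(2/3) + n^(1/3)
Θ(3ⁿ)

Order the terms by growth rate: n^(1/3) ≺ 3·n^(2/3) ≺ 8·2ⁿ ≺ 6·3ⁿ.
The fastest-growing term 6·3ⁿ dominates as n → ∞; dropping its constant factor gives Θ(3ⁿ).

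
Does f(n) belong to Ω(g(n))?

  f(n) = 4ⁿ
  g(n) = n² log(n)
True

f(n) = 4ⁿ is O(4ⁿ), and g(n) = n² log(n) is O(n² log n).
Since O(4ⁿ) grows at least as fast as O(n² log n), f(n) = Ω(g(n)) is true.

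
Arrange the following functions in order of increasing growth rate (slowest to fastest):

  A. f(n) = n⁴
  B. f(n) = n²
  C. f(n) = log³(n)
C < B < A

Comparing growth rates:
C = log³(n) is O(log³ n)
B = n² is O(n²)
A = n⁴ is O(n⁴)

Therefore, the order from slowest to fastest is: C < B < A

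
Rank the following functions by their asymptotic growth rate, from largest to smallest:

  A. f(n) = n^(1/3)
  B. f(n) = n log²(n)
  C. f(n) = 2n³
C > B > A

Comparing growth rates:
C = 2n³ is O(n³)
B = n log²(n) is O(n log² n)
A = n^(1/3) is O(n^(1/3))

Therefore, the order from fastest to slowest is: C > B > A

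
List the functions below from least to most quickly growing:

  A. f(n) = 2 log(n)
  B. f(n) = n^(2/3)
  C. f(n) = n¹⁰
A < B < C

Comparing growth rates:
A = 2 log(n) is O(log n)
B = n^(2/3) is O(n^(2/3))
C = n¹⁰ is O(n¹⁰)

Therefore, the order from slowest to fastest is: A < B < C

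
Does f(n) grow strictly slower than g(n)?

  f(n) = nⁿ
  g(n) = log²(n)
False

f(n) = nⁿ is O(nⁿ), and g(n) = log²(n) is O(log² n).
Since O(nⁿ) grows faster than or equal to O(log² n), f(n) = o(g(n)) is false.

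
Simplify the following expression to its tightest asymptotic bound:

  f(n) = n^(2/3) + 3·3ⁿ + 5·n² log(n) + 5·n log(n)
Θ(3ⁿ)

Order the terms by growth rate: n^(2/3) ≺ 5·n log(n) ≺ 5·n² log(n) ≺ 3·3ⁿ.
The fastest-growing term 3·3ⁿ dominates as n → ∞; dropping its constant factor gives Θ(3ⁿ).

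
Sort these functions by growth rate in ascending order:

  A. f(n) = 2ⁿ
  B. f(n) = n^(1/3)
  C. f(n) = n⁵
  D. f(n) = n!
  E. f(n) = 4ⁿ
B < C < A < E < D

Comparing growth rates:
B = n^(1/3) is O(n^(1/3))
C = n⁵ is O(n⁵)
A = 2ⁿ is O(2ⁿ)
E = 4ⁿ is O(4ⁿ)
D = n! is O(n!)

Therefore, the order from slowest to fastest is: B < C < A < E < D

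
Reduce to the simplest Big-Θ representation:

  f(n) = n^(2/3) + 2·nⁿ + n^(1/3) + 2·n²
Θ(nⁿ)

Order the terms by growth rate: n^(1/3) ≺ n^(2/3) ≺ 2·n² ≺ 2·nⁿ.
The fastest-growing term 2·nⁿ dominates as n → ∞; dropping its constant factor gives Θ(nⁿ).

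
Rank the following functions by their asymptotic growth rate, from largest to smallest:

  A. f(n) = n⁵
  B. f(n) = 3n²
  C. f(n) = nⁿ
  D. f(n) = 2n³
C > A > D > B

Comparing growth rates:
C = nⁿ is O(nⁿ)
A = n⁵ is O(n⁵)
D = 2n³ is O(n³)
B = 3n² is O(n²)

Therefore, the order from fastest to slowest is: C > A > D > B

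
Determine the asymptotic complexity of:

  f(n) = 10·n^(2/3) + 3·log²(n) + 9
O(n^(2/3))

The dominant term in 10·n^(2/3) + 3·log²(n) + 9 is 10·n^(2/3), which is Θ(n^(2/3)).
Lower-order terms (3·log²(n), 9) are asymptotically negligible.
Constants are absorbed, so the tightest bound is O(n^(2/3)).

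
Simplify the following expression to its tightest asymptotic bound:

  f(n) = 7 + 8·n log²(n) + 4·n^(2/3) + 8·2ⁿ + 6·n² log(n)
Θ(2ⁿ)

Order the terms by growth rate: 7 ≺ 4·n^(2/3) ≺ 8·n log²(n) ≺ 6·n² log(n) ≺ 8·2ⁿ.
The fastest-growing term 8·2ⁿ dominates as n → ∞; dropping its constant factor gives Θ(2ⁿ).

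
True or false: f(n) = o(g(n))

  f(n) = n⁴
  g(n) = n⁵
True

f(n) = n⁴ is O(n⁴), and g(n) = n⁵ is O(n⁵).
Since O(n⁴) grows strictly slower than O(n⁵), f(n) = o(g(n)) is true.
This means lim(n→∞) f(n)/g(n) = 0.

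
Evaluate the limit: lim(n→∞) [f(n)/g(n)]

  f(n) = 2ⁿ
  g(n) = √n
∞

Since 2ⁿ (O(2ⁿ)) grows faster than √n (O(√n)),
the ratio f(n)/g(n) → ∞ as n → ∞.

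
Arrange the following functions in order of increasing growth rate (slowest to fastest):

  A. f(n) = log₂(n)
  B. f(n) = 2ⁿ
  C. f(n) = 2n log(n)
A < C < B

Comparing growth rates:
A = log₂(n) is O(log n)
C = 2n log(n) is O(n log n)
B = 2ⁿ is O(2ⁿ)

Therefore, the order from slowest to fastest is: A < C < B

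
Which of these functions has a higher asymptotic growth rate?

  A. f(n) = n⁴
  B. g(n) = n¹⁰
B

f(n) = n⁴ is O(n⁴), while g(n) = n¹⁰ is O(n¹⁰).
Since O(n¹⁰) grows faster than O(n⁴), g(n) dominates.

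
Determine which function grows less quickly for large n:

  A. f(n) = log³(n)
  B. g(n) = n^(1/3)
A

f(n) = log³(n) is O(log³ n), while g(n) = n^(1/3) is O(n^(1/3)).
Since O(log³ n) grows slower than O(n^(1/3)), f(n) is dominated.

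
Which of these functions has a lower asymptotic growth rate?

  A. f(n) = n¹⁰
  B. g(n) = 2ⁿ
A

f(n) = n¹⁰ is O(n¹⁰), while g(n) = 2ⁿ is O(2ⁿ).
Since O(n¹⁰) grows slower than O(2ⁿ), f(n) is dominated.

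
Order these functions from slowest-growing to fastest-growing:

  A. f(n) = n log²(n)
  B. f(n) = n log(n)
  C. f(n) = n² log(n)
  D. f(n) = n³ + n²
B < A < C < D

Comparing growth rates:
B = n log(n) is O(n log n)
A = n log²(n) is O(n log² n)
C = n² log(n) is O(n² log n)
D = n³ + n² is O(n³)

Therefore, the order from slowest to fastest is: B < A < C < D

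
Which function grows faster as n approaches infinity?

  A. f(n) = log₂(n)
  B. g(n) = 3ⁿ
B

f(n) = log₂(n) is O(log n), while g(n) = 3ⁿ is O(3ⁿ).
Since O(3ⁿ) grows faster than O(log n), g(n) dominates.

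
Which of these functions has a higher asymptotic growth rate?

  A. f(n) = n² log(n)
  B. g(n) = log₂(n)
A

f(n) = n² log(n) is O(n² log n), while g(n) = log₂(n) is O(log n).
Since O(n² log n) grows faster than O(log n), f(n) dominates.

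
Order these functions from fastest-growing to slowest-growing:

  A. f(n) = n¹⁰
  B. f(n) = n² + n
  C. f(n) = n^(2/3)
A > B > C

Comparing growth rates:
A = n¹⁰ is O(n¹⁰)
B = n² + n is O(n²)
C = n^(2/3) is O(n^(2/3))

Therefore, the order from fastest to slowest is: A > B > C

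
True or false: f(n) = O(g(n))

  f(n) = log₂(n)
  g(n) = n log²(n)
True

f(n) = log₂(n) is O(log n), and g(n) = n log²(n) is O(n log² n).
Since O(log n) ⊆ O(n log² n) (f grows no faster than g), f(n) = O(g(n)) is true.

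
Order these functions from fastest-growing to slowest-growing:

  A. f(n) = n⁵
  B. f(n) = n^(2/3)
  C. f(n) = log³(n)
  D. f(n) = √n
A > B > D > C

Comparing growth rates:
A = n⁵ is O(n⁵)
B = n^(2/3) is O(n^(2/3))
D = √n is O(√n)
C = log³(n) is O(log³ n)

Therefore, the order from fastest to slowest is: A > B > D > C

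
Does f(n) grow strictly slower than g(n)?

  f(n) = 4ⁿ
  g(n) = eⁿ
False

f(n) = 4ⁿ is O(4ⁿ), and g(n) = eⁿ is O(eⁿ).
Since O(4ⁿ) grows faster than or equal to O(eⁿ), f(n) = o(g(n)) is false.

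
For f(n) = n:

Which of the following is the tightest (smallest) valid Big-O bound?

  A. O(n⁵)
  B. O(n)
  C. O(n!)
B

f(n) = n is O(n).
All listed options are valid Big-O bounds (upper bounds),
but O(n) is the tightest (smallest valid bound).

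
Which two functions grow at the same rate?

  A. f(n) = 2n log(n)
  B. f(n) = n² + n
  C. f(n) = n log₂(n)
A and C

Examining each function:
  A. 2n log(n) is O(n log n)
  B. n² + n is O(n²)
  C. n log₂(n) is O(n log n)

Functions A and C both have the same complexity class.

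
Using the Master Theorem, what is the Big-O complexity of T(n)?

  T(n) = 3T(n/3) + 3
Θ(n)

Master Theorem: a = 3, b = 3, f(n) = 3.
Compute the critical exponent d = log₃(3) = 1.
Compare f(n) = Θ(1) against n^d:
  k = 0 < d = 1, so f(n) = O(n^(d-ε)) — Case 1.
  The recursion cost dominates: T(n) = Θ(n^d) = Θ(n).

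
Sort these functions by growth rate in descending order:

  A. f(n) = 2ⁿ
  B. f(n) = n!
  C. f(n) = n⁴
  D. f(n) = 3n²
B > A > C > D

Comparing growth rates:
B = n! is O(n!)
A = 2ⁿ is O(2ⁿ)
C = n⁴ is O(n⁴)
D = 3n² is O(n²)

Therefore, the order from fastest to slowest is: B > A > C > D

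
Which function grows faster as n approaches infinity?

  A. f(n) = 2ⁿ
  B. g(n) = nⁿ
B

f(n) = 2ⁿ is O(2ⁿ), while g(n) = nⁿ is O(nⁿ).
Since O(nⁿ) grows faster than O(2ⁿ), g(n) dominates.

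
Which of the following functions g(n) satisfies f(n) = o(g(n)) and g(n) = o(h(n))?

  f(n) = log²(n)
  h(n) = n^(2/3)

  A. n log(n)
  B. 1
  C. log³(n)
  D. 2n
C

We need g(n) with log²(n) = o(g(n)) and g(n) = o(n^(2/3)), i.e. O(log² n) ≺ g ≺ O(n^(2/3)).
Check each option:
  A. n log(n) — O(n log n) does not grow strictly slower than h(n)
  B. 1 — O(1) does not grow strictly faster than f(n)
  C. log³(n) — O(log³ n) is strictly between O(log² n) and O(n^(2/3)) ✓
  D. 2n — O(n) does not grow strictly slower than h(n)

Only option C (log³(n)) lies strictly between.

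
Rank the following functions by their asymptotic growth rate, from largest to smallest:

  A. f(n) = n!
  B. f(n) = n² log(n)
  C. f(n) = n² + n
A > B > C

Comparing growth rates:
A = n! is O(n!)
B = n² log(n) is O(n² log n)
C = n² + n is O(n²)

Therefore, the order from fastest to slowest is: A > B > C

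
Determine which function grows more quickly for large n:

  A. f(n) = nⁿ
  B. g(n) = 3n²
A

f(n) = nⁿ is O(nⁿ), while g(n) = 3n² is O(n²).
Since O(nⁿ) grows faster than O(n²), f(n) dominates.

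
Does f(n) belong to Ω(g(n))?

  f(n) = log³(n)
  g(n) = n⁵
False

f(n) = log³(n) is O(log³ n), and g(n) = n⁵ is O(n⁵).
Since O(log³ n) grows slower than O(n⁵), f(n) = Ω(g(n)) is false.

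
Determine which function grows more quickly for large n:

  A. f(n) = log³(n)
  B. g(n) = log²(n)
A

f(n) = log³(n) is O(log³ n), while g(n) = log²(n) is O(log² n).
Since O(log³ n) grows faster than O(log² n), f(n) dominates.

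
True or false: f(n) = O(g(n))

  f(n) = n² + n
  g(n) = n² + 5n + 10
True

f(n) = n² + n and g(n) = n² + 5n + 10 are both O(n²).
Big-O permits equal growth rates (f ≤ c·g for some c), so f(n) = O(g(n)) is true.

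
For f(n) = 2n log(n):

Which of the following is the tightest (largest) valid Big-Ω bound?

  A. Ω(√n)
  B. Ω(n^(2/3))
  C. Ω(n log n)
C

f(n) = 2n log(n) is Ω(n log n).
All listed options are valid Big-Ω bounds (lower bounds),
but Ω(n log n) is the tightest (largest valid bound).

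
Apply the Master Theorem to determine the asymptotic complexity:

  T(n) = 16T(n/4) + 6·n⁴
Θ(n⁴)

Master Theorem: a = 16, b = 4, f(n) = 6·n⁴.
Compute the critical exponent d = log₄(16) = 2.
Compare f(n) = Θ(n⁴) against n^d:
  k = 4 > d = 2, so f(n) = Ω(n^(d+ε)) — Case 3.
  Regularity: a·(n/b)^4/n^4 = a/b^4 = 16/256 < 1 ✓.
  The top-level work dominates: T(n) = Θ(f(n)) = Θ(n⁴).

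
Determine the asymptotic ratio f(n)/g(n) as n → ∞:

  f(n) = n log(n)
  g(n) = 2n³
0

Since n log(n) (O(n log n)) grows slower than 2n³ (O(n³)),
the ratio f(n)/g(n) → 0 as n → ∞.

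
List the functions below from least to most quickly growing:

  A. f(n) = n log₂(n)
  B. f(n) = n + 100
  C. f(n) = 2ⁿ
B < A < C

Comparing growth rates:
B = n + 100 is O(n)
A = n log₂(n) is O(n log n)
C = 2ⁿ is O(2ⁿ)

Therefore, the order from slowest to fastest is: B < A < C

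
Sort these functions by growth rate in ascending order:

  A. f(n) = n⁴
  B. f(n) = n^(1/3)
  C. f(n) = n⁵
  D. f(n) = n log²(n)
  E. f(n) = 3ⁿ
B < D < A < C < E

Comparing growth rates:
B = n^(1/3) is O(n^(1/3))
D = n log²(n) is O(n log² n)
A = n⁴ is O(n⁴)
C = n⁵ is O(n⁵)
E = 3ⁿ is O(3ⁿ)

Therefore, the order from slowest to fastest is: B < D < A < C < E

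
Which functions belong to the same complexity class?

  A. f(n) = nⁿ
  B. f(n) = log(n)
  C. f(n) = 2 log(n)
B and C

Examining each function:
  A. nⁿ is O(nⁿ)
  B. log(n) is O(log n)
  C. 2 log(n) is O(log n)

Functions B and C both have the same complexity class.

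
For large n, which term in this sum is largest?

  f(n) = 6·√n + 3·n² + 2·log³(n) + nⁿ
nⁿ

Looking at each term:
  - 6·√n is O(√n)
  - 3·n² is O(n²)
  - 2·log³(n) is O(log³ n)
  - nⁿ is O(nⁿ)

The term nⁿ (O(nⁿ)) grows fastest and dominates all others.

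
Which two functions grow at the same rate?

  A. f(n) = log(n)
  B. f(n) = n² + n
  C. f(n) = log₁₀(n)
A and C

Examining each function:
  A. log(n) is O(log n)
  B. n² + n is O(n²)
  C. log₁₀(n) is O(log n)

Functions A and C both have the same complexity class.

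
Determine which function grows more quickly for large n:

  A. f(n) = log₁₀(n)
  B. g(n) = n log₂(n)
B

f(n) = log₁₀(n) is O(log n), while g(n) = n log₂(n) is O(n log n).
Since O(n log n) grows faster than O(log n), g(n) dominates.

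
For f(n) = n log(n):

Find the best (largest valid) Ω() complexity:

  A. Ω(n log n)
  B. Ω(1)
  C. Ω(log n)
A

f(n) = n log(n) is Ω(n log n).
All listed options are valid Big-Ω bounds (lower bounds),
but Ω(n log n) is the tightest (largest valid bound).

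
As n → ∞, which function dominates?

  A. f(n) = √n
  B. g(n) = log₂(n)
A

f(n) = √n is O(√n), while g(n) = log₂(n) is O(log n).
Since O(√n) grows faster than O(log n), f(n) dominates.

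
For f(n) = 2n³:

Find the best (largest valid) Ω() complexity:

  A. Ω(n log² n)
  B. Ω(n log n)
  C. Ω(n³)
C

f(n) = 2n³ is Ω(n³).
All listed options are valid Big-Ω bounds (lower bounds),
but Ω(n³) is the tightest (largest valid bound).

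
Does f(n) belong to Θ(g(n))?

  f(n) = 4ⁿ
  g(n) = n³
False

f(n) = 4ⁿ is O(4ⁿ), and g(n) = n³ is O(n³).
Since they have different growth rates, f(n) = Θ(g(n)) is false.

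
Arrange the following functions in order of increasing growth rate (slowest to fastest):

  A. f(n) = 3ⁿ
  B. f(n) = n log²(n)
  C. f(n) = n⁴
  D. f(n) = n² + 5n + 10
B < D < C < A

Comparing growth rates:
B = n log²(n) is O(n log² n)
D = n² + 5n + 10 is O(n²)
C = n⁴ is O(n⁴)
A = 3ⁿ is O(3ⁿ)

Therefore, the order from slowest to fastest is: B < D < C < A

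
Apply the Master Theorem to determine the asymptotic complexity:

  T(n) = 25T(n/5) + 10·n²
Θ(n² log n)

Master Theorem: a = 25, b = 5, f(n) = 10·n².
Compute the critical exponent d = log₅(25) = 2.
Compare f(n) = Θ(n²) against n^d:
  k = 2 = d, so f(n) = Θ(n^d) — Case 2.
  Work is balanced across levels: T(n) = Θ(n^d log n) = Θ(n² log n).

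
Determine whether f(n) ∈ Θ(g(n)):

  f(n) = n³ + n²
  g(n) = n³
True

f(n) = n³ + n² and g(n) = n³ are both O(n³).
Since they have the same asymptotic growth rate, f(n) = Θ(g(n)) is true.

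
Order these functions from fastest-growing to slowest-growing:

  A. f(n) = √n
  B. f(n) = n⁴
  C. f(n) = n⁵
C > B > A

Comparing growth rates:
C = n⁵ is O(n⁵)
B = n⁴ is O(n⁴)
A = √n is O(√n)

Therefore, the order from fastest to slowest is: C > B > A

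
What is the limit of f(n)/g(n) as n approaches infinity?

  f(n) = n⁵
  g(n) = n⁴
∞

Since n⁵ (O(n⁵)) grows faster than n⁴ (O(n⁴)),
the ratio f(n)/g(n) → ∞ as n → ∞.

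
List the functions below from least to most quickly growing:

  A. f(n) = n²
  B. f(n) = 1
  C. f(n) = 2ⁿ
B < A < C

Comparing growth rates:
B = 1 is O(1)
A = n² is O(n²)
C = 2ⁿ is O(2ⁿ)

Therefore, the order from slowest to fastest is: B < A < C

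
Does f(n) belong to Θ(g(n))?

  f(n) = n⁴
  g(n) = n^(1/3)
False

f(n) = n⁴ is O(n⁴), and g(n) = n^(1/3) is O(n^(1/3)).
Since they have different growth rates, f(n) = Θ(g(n)) is false.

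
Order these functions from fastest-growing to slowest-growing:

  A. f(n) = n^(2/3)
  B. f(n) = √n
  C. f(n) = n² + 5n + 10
C > A > B

Comparing growth rates:
C = n² + 5n + 10 is O(n²)
A = n^(2/3) is O(n^(2/3))
B = √n is O(√n)

Therefore, the order from fastest to slowest is: C > A > B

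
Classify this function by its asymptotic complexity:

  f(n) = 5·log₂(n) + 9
O(log n)

The dominant term in 5·log₂(n) + 9 is 5·log₂(n), which is Θ(log n).
Lower-order terms (9) are asymptotically negligible.
Constants are absorbed, so the tightest bound is O(log n).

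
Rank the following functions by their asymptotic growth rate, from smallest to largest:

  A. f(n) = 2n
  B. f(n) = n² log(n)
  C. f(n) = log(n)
C < A < B

Comparing growth rates:
C = log(n) is O(log n)
A = 2n is O(n)
B = n² log(n) is O(n² log n)

Therefore, the order from slowest to fastest is: C < A < B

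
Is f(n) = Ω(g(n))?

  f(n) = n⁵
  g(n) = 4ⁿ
False

f(n) = n⁵ is O(n⁵), and g(n) = 4ⁿ is O(4ⁿ).
Since O(n⁵) grows slower than O(4ⁿ), f(n) = Ω(g(n)) is false.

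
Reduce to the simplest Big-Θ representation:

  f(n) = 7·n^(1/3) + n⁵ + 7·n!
Θ(n!)

Order the terms by growth rate: 7·n^(1/3) ≺ n⁵ ≺ 7·n!.
The fastest-growing term 7·n! dominates as n → ∞; dropping its constant factor gives Θ(n!).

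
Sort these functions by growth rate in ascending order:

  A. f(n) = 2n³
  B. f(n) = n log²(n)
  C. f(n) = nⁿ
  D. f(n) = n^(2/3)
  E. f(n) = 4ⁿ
D < B < A < E < C

Comparing growth rates:
D = n^(2/3) is O(n^(2/3))
B = n log²(n) is O(n log² n)
A = 2n³ is O(n³)
E = 4ⁿ is O(4ⁿ)
C = nⁿ is O(nⁿ)

Therefore, the order from slowest to fastest is: D < B < A < E < C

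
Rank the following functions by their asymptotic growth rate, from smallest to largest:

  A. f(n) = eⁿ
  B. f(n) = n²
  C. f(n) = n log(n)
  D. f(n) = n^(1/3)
D < C < B < A

Comparing growth rates:
D = n^(1/3) is O(n^(1/3))
C = n log(n) is O(n log n)
B = n² is O(n²)
A = eⁿ is O(eⁿ)

Therefore, the order from slowest to fastest is: D < C < B < A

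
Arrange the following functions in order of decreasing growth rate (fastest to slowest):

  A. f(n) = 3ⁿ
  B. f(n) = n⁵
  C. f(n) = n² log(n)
A > B > C

Comparing growth rates:
A = 3ⁿ is O(3ⁿ)
B = n⁵ is O(n⁵)
C = n² log(n) is O(n² log n)

Therefore, the order from fastest to slowest is: A > B > C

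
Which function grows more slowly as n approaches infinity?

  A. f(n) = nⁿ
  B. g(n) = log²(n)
B

f(n) = nⁿ is O(nⁿ), while g(n) = log²(n) is O(log² n).
Since O(log² n) grows slower than O(nⁿ), g(n) is dominated.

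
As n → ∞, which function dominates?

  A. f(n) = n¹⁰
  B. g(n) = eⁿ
B

f(n) = n¹⁰ is O(n¹⁰), while g(n) = eⁿ is O(eⁿ).
Since O(eⁿ) grows faster than O(n¹⁰), g(n) dominates.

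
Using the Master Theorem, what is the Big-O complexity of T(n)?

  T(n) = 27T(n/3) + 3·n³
Θ(n³ log n)

Master Theorem: a = 27, b = 3, f(n) = 3·n³.
Compute the critical exponent d = log₃(27) = 3.
Compare f(n) = Θ(n³) against n^d:
  k = 3 = d, so f(n) = Θ(n^d) — Case 2.
  Work is balanced across levels: T(n) = Θ(n^d log n) = Θ(n³ log n).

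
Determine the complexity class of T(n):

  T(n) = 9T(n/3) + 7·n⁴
Θ(n⁴)

Master Theorem: a = 9, b = 3, f(n) = 7·n⁴.
Compute the critical exponent d = log₃(9) = 2.
Compare f(n) = Θ(n⁴) against n^d:
  k = 4 > d = 2, so f(n) = Ω(n^(d+ε)) — Case 3.
  Regularity: a·(n/b)^4/n^4 = a/b^4 = 9/81 < 1 ✓.
  The top-level work dominates: T(n) = Θ(f(n)) = Θ(n⁴).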